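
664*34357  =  22813048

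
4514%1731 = 1052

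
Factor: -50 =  - 2^1 * 5^2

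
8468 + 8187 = 16655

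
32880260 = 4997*6580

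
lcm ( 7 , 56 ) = 56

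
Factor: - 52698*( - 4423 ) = 233083254 = 2^1*3^1 * 4423^1*8783^1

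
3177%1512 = 153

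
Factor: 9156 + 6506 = 15662 = 2^1 * 41^1*191^1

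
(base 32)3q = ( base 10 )122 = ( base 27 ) 4E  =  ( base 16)7a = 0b1111010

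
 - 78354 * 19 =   -  1488726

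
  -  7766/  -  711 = 7766/711 = 10.92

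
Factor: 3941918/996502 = 1970959/498251 = 13^(  -  1) * 38327^( - 1)*1970959^1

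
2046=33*62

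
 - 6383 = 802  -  7185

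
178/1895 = 178/1895 = 0.09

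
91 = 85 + 6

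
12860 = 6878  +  5982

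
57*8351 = 476007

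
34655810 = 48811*710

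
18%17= 1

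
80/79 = 80/79=   1.01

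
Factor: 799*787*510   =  2^1 *3^1*5^1*17^2*47^1*787^1 = 320694630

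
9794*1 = 9794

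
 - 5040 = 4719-9759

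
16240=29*560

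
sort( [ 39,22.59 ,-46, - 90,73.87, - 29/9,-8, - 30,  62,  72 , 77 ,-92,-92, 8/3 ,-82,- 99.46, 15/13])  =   [ - 99.46 ,  -  92, - 92,  -  90 , - 82, - 46, -30, - 8, - 29/9, 15/13,  8/3,22.59,39, 62,72 , 73.87, 77]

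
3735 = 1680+2055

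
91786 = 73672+18114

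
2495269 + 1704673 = 4199942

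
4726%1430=436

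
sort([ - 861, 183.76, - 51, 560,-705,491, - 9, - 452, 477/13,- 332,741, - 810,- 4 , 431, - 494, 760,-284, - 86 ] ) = [ - 861, - 810 , - 705, - 494,  -  452, - 332, - 284, - 86, - 51, -9,-4,477/13, 183.76,431, 491,560, 741,  760 ] 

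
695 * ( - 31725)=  - 22048875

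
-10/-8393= 10/8393 = 0.00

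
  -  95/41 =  - 95/41=-2.32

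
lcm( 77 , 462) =462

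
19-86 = - 67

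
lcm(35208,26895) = 1936440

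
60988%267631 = 60988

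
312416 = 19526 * 16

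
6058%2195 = 1668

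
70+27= 97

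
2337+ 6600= 8937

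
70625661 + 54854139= 125479800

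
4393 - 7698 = -3305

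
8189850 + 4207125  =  12396975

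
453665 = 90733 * 5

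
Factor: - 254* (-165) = 2^1*3^1*5^1*11^1*127^1 = 41910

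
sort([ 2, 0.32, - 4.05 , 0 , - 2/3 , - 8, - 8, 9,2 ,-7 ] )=[ - 8, - 8, - 7 , - 4.05,-2/3 , 0,0.32,2, 2,9 ]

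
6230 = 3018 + 3212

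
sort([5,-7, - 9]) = [-9, - 7, 5] 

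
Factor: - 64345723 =- 13^1*19^2*13711^1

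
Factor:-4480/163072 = - 5/182 = - 2^( -1)*5^1*7^( - 1)*13^( - 1) 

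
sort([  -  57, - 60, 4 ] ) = [  -  60, - 57 , 4]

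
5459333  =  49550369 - 44091036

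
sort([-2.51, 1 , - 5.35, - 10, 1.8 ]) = [  -  10, - 5.35, - 2.51, 1, 1.8 ] 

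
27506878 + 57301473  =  84808351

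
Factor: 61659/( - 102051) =-403/667 = -  13^1  *  23^( - 1)*29^ ( -1 )*31^1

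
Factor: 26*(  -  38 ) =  -988= -2^2 * 13^1*19^1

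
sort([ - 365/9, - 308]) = [  -  308, - 365/9 ] 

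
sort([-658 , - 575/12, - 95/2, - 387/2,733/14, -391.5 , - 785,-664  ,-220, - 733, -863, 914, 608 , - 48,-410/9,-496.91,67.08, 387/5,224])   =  [ - 863, - 785 ,-733 , - 664, - 658,-496.91,-391.5,-220,-387/2,-48,-575/12, - 95/2,-410/9,733/14,67.08, 387/5,224, 608, 914 ] 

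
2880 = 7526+  -  4646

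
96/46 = 48/23 = 2.09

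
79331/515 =79331/515 = 154.04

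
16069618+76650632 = 92720250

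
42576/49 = 42576/49  =  868.90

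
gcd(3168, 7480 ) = 88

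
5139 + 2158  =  7297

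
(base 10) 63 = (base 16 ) 3f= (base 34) 1t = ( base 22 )2j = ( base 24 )2F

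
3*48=144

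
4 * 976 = 3904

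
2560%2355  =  205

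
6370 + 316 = 6686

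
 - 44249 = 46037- 90286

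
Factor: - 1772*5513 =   -  2^2*37^1*149^1*443^1 = - 9769036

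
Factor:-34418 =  - 2^1*17209^1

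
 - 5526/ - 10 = 552 + 3/5 = 552.60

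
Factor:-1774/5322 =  - 3^ (-1)= - 1/3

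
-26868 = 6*( - 4478) 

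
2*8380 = 16760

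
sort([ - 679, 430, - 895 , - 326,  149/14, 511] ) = [ - 895, - 679, - 326,149/14, 430, 511] 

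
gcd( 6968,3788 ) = 4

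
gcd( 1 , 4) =1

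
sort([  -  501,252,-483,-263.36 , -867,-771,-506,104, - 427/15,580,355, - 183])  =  [ - 867,-771, - 506,  -  501, - 483, - 263.36, - 183, - 427/15,104, 252,355,580 ]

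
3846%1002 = 840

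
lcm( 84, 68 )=1428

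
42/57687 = 2/2747 = 0.00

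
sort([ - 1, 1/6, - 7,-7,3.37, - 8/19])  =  [ - 7,-7,-1, - 8/19,1/6, 3.37]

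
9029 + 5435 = 14464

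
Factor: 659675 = 5^2*26387^1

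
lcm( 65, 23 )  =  1495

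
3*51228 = 153684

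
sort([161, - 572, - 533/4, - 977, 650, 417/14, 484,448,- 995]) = [ - 995,- 977, - 572,-533/4 , 417/14, 161, 448,484,650]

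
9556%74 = 10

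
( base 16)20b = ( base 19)18A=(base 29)I1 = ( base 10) 523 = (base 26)k3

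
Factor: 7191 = 3^2*17^1 *47^1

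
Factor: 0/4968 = 0^1 = 0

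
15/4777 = 15/4777   =  0.00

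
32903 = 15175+17728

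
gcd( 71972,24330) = 2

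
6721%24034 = 6721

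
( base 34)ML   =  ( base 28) RD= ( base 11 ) 63A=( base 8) 1401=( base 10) 769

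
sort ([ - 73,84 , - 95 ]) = [  -  95, - 73, 84]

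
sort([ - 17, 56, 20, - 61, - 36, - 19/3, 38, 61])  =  [ - 61 , - 36,- 17, - 19/3, 20, 38, 56, 61]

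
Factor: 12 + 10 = 22 = 2^1*11^1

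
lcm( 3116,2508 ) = 102828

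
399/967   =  399/967 = 0.41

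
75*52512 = 3938400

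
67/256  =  67/256 = 0.26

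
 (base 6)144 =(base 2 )1000000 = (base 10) 64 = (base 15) 44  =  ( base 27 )2A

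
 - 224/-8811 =224/8811 = 0.03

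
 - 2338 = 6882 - 9220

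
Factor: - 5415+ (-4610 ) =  - 10025 =- 5^2*401^1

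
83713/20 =83713/20  =  4185.65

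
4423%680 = 343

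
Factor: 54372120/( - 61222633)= -2^3*3^1*5^1*11^1*17^1*2423^1*5281^( - 1 )*11593^(-1 )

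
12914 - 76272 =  - 63358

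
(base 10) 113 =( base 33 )3E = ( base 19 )5I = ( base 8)161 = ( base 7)221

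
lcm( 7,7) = 7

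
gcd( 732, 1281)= 183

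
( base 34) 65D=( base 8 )15717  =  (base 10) 7119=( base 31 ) 7CK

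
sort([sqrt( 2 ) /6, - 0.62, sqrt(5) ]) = [ - 0.62,  sqrt (2 )/6, sqrt(5) ] 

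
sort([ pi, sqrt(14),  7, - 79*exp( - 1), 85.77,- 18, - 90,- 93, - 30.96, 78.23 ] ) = [ - 93, -90,  -  30.96, - 79*  exp( - 1),  -  18, pi,sqrt( 14 ), 7,78.23, 85.77]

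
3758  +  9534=13292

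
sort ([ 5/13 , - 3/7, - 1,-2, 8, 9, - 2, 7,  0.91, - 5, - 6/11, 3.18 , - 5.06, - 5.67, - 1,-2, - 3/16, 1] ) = [ - 5.67 , - 5.06, - 5,  -  2,-2 , - 2, - 1, - 1,-6/11 , - 3/7,-3/16,5/13 , 0.91, 1,  3.18  ,  7, 8,9] 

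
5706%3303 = 2403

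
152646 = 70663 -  - 81983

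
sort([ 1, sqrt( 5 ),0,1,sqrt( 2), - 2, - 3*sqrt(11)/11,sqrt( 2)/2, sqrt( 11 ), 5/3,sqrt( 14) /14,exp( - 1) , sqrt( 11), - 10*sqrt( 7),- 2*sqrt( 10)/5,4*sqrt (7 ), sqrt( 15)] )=[ - 10*sqrt( 7),-2, - 2*sqrt( 10 ) /5, - 3*sqrt( 11) /11,0, sqrt (14)/14,exp ( - 1),sqrt( 2)/2, 1, 1,sqrt( 2),5/3,sqrt( 5),  sqrt( 11),sqrt(11),sqrt(15),4*sqrt( 7)] 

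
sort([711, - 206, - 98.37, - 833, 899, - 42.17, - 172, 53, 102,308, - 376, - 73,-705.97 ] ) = [ - 833, - 705.97, - 376, - 206, - 172, - 98.37,- 73, - 42.17  ,  53,102, 308, 711, 899] 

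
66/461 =66/461 = 0.14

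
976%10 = 6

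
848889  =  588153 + 260736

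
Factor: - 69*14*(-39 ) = 2^1*3^2 * 7^1*13^1*23^1 = 37674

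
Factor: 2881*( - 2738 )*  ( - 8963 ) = 2^1 * 37^2*43^1*67^1*8963^1 = 70701739414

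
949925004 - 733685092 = 216239912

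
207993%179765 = 28228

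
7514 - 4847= 2667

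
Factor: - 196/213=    - 2^2* 3^( - 1)*7^2*71^( - 1)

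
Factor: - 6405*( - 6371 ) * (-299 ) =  - 12201070245  =  - 3^1*5^1*7^1 * 13^1*23^2 * 61^1*277^1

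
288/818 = 144/409  =  0.35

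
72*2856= 205632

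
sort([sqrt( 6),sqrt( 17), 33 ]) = [sqrt( 6 ), sqrt( 17),33]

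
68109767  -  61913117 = 6196650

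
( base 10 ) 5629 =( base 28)751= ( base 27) 7jd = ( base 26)88d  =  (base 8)12775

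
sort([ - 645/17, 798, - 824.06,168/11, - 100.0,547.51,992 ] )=[ - 824.06,  -  100.0, - 645/17,168/11,547.51,798,992 ] 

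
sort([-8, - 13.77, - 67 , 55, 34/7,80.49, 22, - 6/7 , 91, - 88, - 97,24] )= [ - 97, - 88  ,-67, - 13.77, - 8,  -  6/7,34/7,22, 24, 55,80.49, 91 ]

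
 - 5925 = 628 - 6553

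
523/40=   523/40 = 13.07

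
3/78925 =3/78925 = 0.00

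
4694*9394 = 44095436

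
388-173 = 215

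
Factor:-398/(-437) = 2^1*19^( -1 )*23^(  -  1 )*199^1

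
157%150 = 7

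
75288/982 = 76 + 328/491 = 76.67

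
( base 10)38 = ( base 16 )26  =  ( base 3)1102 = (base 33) 15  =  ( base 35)13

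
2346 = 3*782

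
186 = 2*93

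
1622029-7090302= - 5468273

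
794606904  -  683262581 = 111344323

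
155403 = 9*17267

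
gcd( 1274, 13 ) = 13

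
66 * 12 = 792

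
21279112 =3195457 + 18083655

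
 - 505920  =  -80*6324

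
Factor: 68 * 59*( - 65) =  - 260780= - 2^2*5^1* 13^1*17^1 *59^1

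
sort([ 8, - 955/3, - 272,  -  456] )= [ - 456, - 955/3, - 272,  8]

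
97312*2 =194624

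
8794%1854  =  1378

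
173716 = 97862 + 75854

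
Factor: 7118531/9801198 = 2^( - 1 )*3^( -2 )*7^1*11^( - 1) *59^(  -  1 )*71^1*839^( - 1)*14323^1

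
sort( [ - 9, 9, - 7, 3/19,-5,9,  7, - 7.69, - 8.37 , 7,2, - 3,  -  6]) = [  -  9, - 8.37 ,  -  7.69, - 7,- 6 , - 5, - 3,3/19,2,7,7,9, 9]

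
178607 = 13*13739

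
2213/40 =2213/40 = 55.33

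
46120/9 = 46120/9 = 5124.44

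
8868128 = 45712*194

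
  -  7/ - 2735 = 7/2735 = 0.00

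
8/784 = 1/98 = 0.01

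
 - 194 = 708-902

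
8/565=8/565  =  0.01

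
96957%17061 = 11652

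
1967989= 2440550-472561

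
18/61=18/61 = 0.30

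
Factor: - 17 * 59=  - 1003 = - 17^1*59^1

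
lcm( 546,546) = 546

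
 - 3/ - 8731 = 3/8731 =0.00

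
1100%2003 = 1100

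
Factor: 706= 2^1*353^1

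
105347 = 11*9577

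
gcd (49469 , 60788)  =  7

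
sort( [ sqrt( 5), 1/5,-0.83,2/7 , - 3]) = [-3,-0.83,1/5,2/7, sqrt( 5 )]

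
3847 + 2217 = 6064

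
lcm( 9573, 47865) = 47865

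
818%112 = 34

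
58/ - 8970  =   - 29/4485 = - 0.01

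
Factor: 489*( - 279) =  - 136431 = -3^3*31^1* 163^1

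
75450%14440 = 3250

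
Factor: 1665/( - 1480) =  -  2^( - 3) *3^2=- 9/8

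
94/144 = 47/72 = 0.65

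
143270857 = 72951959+70318898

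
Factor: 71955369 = 3^2*41^1*109^1*1789^1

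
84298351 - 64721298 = 19577053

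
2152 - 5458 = - 3306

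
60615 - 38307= 22308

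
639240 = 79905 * 8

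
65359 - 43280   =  22079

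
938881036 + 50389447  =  989270483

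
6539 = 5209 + 1330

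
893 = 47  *19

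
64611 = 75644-11033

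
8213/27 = 304 + 5/27 = 304.19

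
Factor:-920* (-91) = 2^3*5^1*7^1*13^1*23^1 = 83720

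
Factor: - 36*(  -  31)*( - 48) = -2^6*3^3 * 31^1  =  -  53568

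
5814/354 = 16 + 25/59 = 16.42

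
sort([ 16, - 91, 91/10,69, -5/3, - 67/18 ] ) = [ - 91,-67/18 , - 5/3,91/10,  16,69]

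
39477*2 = 78954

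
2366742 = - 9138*(-259 )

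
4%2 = 0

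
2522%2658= 2522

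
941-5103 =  - 4162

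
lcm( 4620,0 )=0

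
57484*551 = 31673684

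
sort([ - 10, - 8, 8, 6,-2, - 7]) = [ - 10, - 8, - 7, - 2, 6,8]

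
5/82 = 5/82 = 0.06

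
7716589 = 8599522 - 882933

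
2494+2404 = 4898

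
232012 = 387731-155719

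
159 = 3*53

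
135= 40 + 95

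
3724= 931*4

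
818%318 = 182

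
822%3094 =822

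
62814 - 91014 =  - 28200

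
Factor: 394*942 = 2^2*3^1* 157^1*197^1 = 371148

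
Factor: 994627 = 761^1*1307^1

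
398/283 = 1 + 115/283 = 1.41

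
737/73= 10 + 7/73= 10.10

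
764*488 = 372832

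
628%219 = 190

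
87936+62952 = 150888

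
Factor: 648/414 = 2^2*3^2*23^( - 1)= 36/23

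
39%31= 8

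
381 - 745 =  - 364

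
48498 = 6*8083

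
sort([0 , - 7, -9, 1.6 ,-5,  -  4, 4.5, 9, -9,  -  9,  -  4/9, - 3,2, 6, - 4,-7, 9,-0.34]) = [ - 9,-9, -9,-7,-7,-5,  -  4, - 4 , - 3,-4/9, -0.34,0, 1.6, 2,  4.5,6, 9, 9]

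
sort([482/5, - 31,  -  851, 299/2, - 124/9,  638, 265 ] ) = [ - 851, - 31, - 124/9, 482/5,  299/2, 265, 638] 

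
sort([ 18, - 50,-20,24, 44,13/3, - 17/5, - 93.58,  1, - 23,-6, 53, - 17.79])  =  [  -  93.58,-50,-23, - 20 , - 17.79,  -  6, - 17/5, 1, 13/3,18,24,  44,  53 ]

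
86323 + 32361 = 118684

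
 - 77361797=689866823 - 767228620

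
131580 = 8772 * 15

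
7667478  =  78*98301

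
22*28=616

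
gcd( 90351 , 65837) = 1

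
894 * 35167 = 31439298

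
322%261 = 61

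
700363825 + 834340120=1534703945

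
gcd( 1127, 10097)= 23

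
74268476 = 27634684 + 46633792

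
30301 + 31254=61555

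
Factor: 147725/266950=311/562 = 2^( - 1)*281^(- 1 )*311^1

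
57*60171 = 3429747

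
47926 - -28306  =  76232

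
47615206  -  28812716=18802490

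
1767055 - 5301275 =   -  3534220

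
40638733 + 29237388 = 69876121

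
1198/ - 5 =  - 1198/5 = - 239.60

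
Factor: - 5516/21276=-3^ ( - 3 )*7^1 = - 7/27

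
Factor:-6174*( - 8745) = 53991630 = 2^1 * 3^3*5^1*7^3*11^1*53^1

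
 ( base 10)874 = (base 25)19o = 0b1101101010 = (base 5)11444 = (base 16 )36a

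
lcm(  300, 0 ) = 0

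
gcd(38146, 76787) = 1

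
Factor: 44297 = 11^1*4027^1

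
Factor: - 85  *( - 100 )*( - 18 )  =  -153000 = - 2^3*3^2*5^3*17^1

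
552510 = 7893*70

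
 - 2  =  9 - 11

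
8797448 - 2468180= 6329268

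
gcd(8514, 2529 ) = 9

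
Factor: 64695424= 2^7*  109^1* 4637^1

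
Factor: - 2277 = - 3^2*11^1 * 23^1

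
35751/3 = 11917=11917.00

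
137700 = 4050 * 34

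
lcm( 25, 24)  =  600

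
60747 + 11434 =72181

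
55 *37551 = 2065305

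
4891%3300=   1591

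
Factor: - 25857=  - 3^2*13^2 * 17^1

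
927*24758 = 22950666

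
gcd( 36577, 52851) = 79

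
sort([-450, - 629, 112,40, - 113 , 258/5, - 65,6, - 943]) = [ - 943,  -  629, - 450 , - 113, - 65, 6 , 40,258/5 , 112]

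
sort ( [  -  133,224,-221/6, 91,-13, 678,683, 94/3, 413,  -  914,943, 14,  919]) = [ - 914, -133,-221/6,-13, 14,94/3,91, 224, 413,  678, 683,  919,943 ] 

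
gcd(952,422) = 2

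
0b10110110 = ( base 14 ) d0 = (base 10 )182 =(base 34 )5C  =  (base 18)a2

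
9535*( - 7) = - 66745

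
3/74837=3/74837= 0.00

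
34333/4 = 34333/4 = 8583.25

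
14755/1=14755 = 14755.00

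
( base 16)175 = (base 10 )373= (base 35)an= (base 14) 1C9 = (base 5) 2443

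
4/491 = 4/491 = 0.01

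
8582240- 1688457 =6893783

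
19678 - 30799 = -11121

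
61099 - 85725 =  - 24626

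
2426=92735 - 90309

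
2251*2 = 4502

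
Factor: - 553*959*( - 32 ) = 2^5*7^2*79^1*137^1 =16970464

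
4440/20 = 222 = 222.00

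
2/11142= 1/5571 = 0.00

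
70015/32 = 70015/32 = 2187.97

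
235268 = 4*58817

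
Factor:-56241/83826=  - 6249/9314 = -2^(  -  1)*3^1*2083^1*4657^( - 1)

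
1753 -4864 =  - 3111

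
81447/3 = 27149 = 27149.00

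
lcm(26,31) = 806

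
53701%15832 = 6205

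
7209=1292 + 5917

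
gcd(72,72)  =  72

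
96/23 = 4 + 4/23 = 4.17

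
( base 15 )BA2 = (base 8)5103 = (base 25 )452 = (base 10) 2627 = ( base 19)755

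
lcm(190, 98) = 9310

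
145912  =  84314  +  61598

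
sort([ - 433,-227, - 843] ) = [  -  843, - 433, - 227] 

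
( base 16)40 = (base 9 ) 71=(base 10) 64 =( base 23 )2I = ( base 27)2a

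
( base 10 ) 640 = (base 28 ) mo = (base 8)1200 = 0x280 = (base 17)23B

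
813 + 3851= 4664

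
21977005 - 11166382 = 10810623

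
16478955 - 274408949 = -257929994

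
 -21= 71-92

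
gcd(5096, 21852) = 4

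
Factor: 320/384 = 5/6= 2^( - 1) * 3^(-1)*5^1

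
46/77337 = 46/77337 = 0.00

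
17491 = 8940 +8551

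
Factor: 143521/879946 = 2^( - 1) * 7^2*29^1 * 101^1*439973^( - 1)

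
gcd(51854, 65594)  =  2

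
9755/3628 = 2+2499/3628=2.69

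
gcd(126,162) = 18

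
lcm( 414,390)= 26910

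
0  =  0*569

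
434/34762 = 31/2483 = 0.01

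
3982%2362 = 1620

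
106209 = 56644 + 49565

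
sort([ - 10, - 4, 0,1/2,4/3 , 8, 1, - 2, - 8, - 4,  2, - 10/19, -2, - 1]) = [ - 10, - 8, -4, - 4, - 2, - 2, - 1, - 10/19, 0,1/2, 1,4/3,2 , 8] 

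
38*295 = 11210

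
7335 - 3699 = 3636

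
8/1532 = 2/383=0.01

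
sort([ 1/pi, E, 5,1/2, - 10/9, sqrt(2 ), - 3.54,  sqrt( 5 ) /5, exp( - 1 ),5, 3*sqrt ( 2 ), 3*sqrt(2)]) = [ - 3.54,-10/9, 1/pi, exp( - 1), sqrt( 5)/5,1/2 , sqrt(2 ), E, 3*sqrt(2), 3*sqrt( 2 ), 5, 5]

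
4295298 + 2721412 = 7016710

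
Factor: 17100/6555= 60/23 = 2^2*3^1*5^1 * 23^(-1 ) 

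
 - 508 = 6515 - 7023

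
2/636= 1/318 = 0.00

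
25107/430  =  25107/430 = 58.39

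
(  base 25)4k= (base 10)120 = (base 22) 5a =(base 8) 170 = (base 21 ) 5f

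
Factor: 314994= 2^1*3^1*47^1 * 1117^1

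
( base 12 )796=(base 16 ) 462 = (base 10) 1122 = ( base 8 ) 2142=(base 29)19k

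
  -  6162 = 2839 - 9001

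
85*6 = 510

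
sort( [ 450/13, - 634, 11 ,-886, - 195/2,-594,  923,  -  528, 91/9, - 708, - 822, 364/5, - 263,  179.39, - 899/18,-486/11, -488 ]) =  [-886,-822,-708, - 634, - 594,-528,-488 , - 263,-195/2, - 899/18 , - 486/11,91/9,11 , 450/13  ,  364/5,179.39,923] 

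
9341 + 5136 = 14477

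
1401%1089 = 312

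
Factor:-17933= -79^1*227^1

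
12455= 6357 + 6098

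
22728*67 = 1522776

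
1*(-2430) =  - 2430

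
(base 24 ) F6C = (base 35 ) 76b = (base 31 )94N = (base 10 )8796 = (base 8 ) 21134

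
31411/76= 413 + 23/76 = 413.30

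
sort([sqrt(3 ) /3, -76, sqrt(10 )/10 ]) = [ - 76,sqrt( 10 ) /10 , sqrt( 3)/3] 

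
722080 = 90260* 8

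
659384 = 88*7493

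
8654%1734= 1718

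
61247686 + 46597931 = 107845617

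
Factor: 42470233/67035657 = 3^ ( - 1)*17^1*192173^1*1718863^(  -  1 ) = 3266941/5156589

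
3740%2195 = 1545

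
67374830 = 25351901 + 42022929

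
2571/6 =428+ 1/2 = 428.50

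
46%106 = 46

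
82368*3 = 247104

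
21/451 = 21/451=0.05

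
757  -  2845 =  - 2088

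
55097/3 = 55097/3 = 18365.67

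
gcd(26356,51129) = 1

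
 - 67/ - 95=67/95 = 0.71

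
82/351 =82/351 = 0.23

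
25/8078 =25/8078  =  0.00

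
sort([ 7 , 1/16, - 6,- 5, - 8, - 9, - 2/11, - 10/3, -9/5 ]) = [ -9, - 8, - 6 ,-5, - 10/3, - 9/5, - 2/11,1/16, 7]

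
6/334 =3/167 =0.02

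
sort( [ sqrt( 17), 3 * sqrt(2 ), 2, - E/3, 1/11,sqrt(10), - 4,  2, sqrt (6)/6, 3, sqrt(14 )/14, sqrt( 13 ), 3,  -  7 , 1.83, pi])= [ - 7, - 4, - E/3, 1/11, sqrt(14 ) /14 , sqrt(6)/6, 1.83,2, 2,3 , 3, pi, sqrt(10 ),sqrt( 13),  sqrt(17),3*sqrt(2)]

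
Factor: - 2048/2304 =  - 8/9 = -2^3*3^( - 2) 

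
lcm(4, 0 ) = 0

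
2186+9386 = 11572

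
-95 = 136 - 231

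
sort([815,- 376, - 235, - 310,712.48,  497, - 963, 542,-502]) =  [ - 963,  -  502,- 376,-310  , - 235, 497, 542, 712.48, 815]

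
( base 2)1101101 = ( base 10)109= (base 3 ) 11001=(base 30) 3J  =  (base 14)7b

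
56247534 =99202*567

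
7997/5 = 7997/5 = 1599.40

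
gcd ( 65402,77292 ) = 2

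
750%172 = 62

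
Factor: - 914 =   -  2^1*457^1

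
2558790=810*3159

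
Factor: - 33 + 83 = 50 = 2^1*5^2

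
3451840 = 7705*448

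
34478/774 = 44 + 211/387  =  44.55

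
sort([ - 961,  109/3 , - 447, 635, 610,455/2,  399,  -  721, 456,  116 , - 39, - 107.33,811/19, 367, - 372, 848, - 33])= [ - 961, - 721, - 447,  -  372, - 107.33, - 39, - 33, 109/3,811/19,116, 455/2, 367, 399, 456, 610, 635, 848 ]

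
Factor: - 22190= - 2^1*5^1*7^1 * 317^1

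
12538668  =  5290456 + 7248212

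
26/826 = 13/413 = 0.03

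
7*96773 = 677411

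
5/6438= 5/6438= 0.00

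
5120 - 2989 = 2131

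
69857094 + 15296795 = 85153889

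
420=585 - 165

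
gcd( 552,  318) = 6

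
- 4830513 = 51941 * ( - 93)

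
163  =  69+94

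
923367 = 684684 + 238683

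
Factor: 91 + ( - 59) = 2^5=32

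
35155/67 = 524 + 47/67 = 524.70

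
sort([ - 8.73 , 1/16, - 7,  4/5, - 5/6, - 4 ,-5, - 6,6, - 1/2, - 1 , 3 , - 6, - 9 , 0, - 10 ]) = [ - 10, - 9, - 8.73 , - 7, - 6, - 6, - 5, - 4,-1, - 5/6,  -  1/2,0, 1/16,4/5,3  ,  6]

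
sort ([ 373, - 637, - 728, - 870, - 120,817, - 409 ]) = [ - 870, - 728,-637, - 409, - 120,373, 817] 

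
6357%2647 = 1063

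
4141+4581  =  8722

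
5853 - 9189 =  - 3336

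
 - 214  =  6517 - 6731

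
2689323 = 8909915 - 6220592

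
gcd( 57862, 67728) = 2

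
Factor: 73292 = 2^2*73^1*251^1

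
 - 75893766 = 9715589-85609355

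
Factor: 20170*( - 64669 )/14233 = - 1304373730/14233=- 2^1*5^1*11^1*43^ (-1)*331^ ( - 1)* 2017^1 * 5879^1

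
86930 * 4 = 347720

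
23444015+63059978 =86503993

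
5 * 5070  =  25350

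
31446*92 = 2893032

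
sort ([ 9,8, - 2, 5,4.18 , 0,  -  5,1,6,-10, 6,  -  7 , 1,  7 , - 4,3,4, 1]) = [ - 10,  -  7, - 5, - 4, - 2,0, 1,1, 1,3,4, 4.18,  5, 6, 6,7,8, 9]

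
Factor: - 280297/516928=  - 2^(  -  6 )*41^( - 1) * 197^( - 1)*280297^1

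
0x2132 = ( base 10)8498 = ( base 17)1C6F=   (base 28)ane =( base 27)bhk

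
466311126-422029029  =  44282097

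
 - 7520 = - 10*752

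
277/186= 277/186 = 1.49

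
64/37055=64/37055 =0.00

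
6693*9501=63590193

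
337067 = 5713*59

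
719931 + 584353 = 1304284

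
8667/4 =2166+ 3/4 = 2166.75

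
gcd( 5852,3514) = 14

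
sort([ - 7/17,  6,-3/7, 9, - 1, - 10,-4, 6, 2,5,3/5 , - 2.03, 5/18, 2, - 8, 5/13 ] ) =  [ - 10, - 8, - 4,-2.03, - 1,-3/7, - 7/17, 5/18, 5/13,  3/5, 2 , 2, 5 , 6, 6,9]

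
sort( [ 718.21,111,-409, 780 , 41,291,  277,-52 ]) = [-409,-52, 41 , 111,277, 291, 718.21,780] 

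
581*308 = 178948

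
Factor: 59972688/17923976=2^1*3^2*7^( - 1)*263^ ( - 1 )*1217^( - 1)*416477^1 = 7496586/2240497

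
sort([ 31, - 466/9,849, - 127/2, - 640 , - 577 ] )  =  [ - 640,  -  577,-127/2, - 466/9,31,849 ]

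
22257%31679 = 22257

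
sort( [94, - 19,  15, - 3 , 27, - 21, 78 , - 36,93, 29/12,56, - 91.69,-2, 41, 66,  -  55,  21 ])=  [-91.69, - 55, - 36, - 21 , - 19, - 3, -2, 29/12 , 15, 21,27, 41,  56 , 66 , 78, 93 , 94]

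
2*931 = 1862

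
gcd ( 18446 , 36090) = 802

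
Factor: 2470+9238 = 11708 = 2^2*2927^1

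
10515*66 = 693990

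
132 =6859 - 6727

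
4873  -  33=4840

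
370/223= 370/223 = 1.66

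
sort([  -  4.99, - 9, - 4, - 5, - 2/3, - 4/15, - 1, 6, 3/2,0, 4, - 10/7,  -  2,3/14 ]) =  [ - 9, - 5 , - 4.99, - 4, - 2, - 10/7, - 1,-2/3, - 4/15, 0, 3/14,3/2,4, 6 ] 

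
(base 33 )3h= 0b1110100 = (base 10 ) 116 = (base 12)98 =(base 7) 224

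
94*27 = 2538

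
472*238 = 112336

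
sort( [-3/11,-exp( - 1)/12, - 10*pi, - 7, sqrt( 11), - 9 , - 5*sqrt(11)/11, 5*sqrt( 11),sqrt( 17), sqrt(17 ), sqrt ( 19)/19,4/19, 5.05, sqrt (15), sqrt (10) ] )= [ - 10 * pi, -9, - 7, - 5 * sqrt(11 )/11, - 3/11, - exp( - 1)/12, 4/19, sqrt( 19)/19, sqrt(10 ),  sqrt ( 11 ),sqrt(15),sqrt(17 ),sqrt( 17), 5.05, 5*sqrt ( 11)]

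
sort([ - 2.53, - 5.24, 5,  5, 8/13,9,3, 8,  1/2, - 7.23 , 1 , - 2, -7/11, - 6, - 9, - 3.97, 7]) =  [ - 9,-7.23, - 6,  -  5.24, - 3.97, - 2.53, - 2 ,-7/11,  1/2 , 8/13,  1, 3, 5, 5, 7, 8, 9]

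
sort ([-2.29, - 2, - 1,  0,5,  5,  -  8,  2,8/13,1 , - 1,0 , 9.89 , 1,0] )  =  [ - 8, - 2.29, - 2, - 1, - 1,0, 0,0, 8/13,1,1,2,5,5,9.89 ] 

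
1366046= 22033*62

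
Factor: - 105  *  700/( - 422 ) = 36750/211 = 2^1*3^1*5^3*7^2 *211^( - 1)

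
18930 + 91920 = 110850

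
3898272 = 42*92816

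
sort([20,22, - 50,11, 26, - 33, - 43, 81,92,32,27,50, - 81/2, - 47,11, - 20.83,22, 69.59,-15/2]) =[ - 50,  -  47, - 43, - 81/2, - 33, - 20.83, - 15/2, 11 , 11,20, 22,22,26 , 27,32, 50,69.59,81,92 ]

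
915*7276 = 6657540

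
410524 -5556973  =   - 5146449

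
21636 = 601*36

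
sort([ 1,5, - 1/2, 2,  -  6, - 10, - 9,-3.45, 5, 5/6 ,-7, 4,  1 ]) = [-10,-9  , - 7, - 6, - 3.45,-1/2, 5/6, 1, 1 , 2, 4,  5,5] 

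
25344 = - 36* ( - 704)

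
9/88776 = 1/9864 = 0.00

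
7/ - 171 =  - 1 + 164/171 = - 0.04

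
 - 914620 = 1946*( - 470 ) 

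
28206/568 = 14103/284= 49.66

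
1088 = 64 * 17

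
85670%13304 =5846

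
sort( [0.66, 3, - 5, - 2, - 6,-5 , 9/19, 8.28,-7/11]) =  [ - 6,- 5, - 5, - 2,-7/11,  9/19, 0.66, 3, 8.28 ]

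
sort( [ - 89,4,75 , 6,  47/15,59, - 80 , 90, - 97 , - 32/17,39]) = [ - 97 , - 89, - 80, - 32/17,47/15,4,6 , 39,59,75 , 90 ] 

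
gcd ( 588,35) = 7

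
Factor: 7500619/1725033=3^( - 1)*7^1 * 43^1*307^(  -  1)*1873^( - 1)*24919^1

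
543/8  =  67 + 7/8 = 67.88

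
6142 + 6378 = 12520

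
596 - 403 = 193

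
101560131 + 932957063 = 1034517194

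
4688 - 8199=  - 3511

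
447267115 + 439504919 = 886772034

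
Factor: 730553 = 730553^1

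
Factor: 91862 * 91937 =8445516694=2^1*  23^1*89^1*1033^1*1997^1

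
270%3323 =270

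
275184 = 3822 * 72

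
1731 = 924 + 807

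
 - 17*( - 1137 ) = 19329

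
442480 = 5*88496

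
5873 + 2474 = 8347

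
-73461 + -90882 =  - 164343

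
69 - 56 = 13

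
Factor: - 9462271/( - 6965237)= 7^1 * 13^1*103981^1*6965237^( - 1 )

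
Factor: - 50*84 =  -2^3*3^1*5^2*7^1 = -4200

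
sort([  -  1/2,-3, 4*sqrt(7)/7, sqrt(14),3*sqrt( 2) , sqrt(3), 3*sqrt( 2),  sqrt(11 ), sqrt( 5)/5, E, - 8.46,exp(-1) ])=[ - 8.46,-3,-1/2,exp(-1), sqrt( 5) /5, 4*sqrt( 7)/7, sqrt(3), E, sqrt(11), sqrt(  14), 3 *sqrt(2), 3*sqrt( 2 ) ] 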